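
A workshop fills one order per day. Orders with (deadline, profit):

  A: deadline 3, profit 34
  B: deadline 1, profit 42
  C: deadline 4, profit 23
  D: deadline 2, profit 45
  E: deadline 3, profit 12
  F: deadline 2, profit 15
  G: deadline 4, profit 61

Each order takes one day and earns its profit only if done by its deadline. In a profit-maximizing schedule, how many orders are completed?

4

Take jobs in profit order; each goes to the latest open slot no later than its deadline.
By profit: G(d4,61), D(d2,45), B(d1,42), A(d3,34), C(d4,23), F(d2,15), E(d3,12)
G→slot 4; D→slot 2; B→slot 1; A→slot 3; C skipped; F skipped; E skipped.
4 of 7 scheduled.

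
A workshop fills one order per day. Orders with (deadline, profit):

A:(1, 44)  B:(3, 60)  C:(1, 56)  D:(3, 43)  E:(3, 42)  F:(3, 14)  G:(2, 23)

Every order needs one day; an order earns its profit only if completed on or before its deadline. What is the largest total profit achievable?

Take jobs in profit order; each goes to the latest open slot no later than its deadline.
Profit order: B=60 C=56 A=44 D=43 E=42 G=23 F=14
Assign: B→slot 3, C→slot 1, A skipped, D→slot 2, E skipped, G skipped, F skipped.
Slots: [1:C] [2:D] [3:B]
Profit = 56 + 43 + 60 = 159

159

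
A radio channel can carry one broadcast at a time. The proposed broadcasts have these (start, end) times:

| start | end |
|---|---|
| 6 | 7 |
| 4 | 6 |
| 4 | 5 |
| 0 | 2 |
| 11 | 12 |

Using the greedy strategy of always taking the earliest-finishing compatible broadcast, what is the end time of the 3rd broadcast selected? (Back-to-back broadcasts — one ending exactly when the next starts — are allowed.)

7

Sorted by end: (0,2)  (4,5)  (4,6)  (6,7)  (11,12)
take (0,2); take (4,5); skip (4,6); take (6,7); take (11,12).
Selected: (0,2) (4,5) (6,7) (11,12)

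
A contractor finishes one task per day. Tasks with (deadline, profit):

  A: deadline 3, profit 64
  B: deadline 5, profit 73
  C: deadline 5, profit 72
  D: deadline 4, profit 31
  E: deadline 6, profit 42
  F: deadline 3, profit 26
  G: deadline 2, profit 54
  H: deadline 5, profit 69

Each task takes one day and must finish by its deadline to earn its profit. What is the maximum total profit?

374

By profit: B(d5,73), C(d5,72), H(d5,69), A(d3,64), G(d2,54), E(d6,42), D(d4,31), F(d3,26)
B→slot 5; C→slot 4; H→slot 3; A→slot 2; G→slot 1; E→slot 6; D skipped; F skipped.
Profit = 54 + 64 + 69 + 72 + 73 + 42 = 374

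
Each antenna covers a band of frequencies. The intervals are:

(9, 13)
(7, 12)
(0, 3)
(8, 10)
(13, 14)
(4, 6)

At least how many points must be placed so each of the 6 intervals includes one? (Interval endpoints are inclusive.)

4

Sorted: [0,3] [4,6] [8,10] [7,12] [9,13] [13,14]
{[0,3]} hit by 3; {[4,6]} hit by 6; {[8,10],[7,12],[9,13]} hit by 10; {[13,14]} hit by 14.
Points: 3, 6, 10, 14 (4 total).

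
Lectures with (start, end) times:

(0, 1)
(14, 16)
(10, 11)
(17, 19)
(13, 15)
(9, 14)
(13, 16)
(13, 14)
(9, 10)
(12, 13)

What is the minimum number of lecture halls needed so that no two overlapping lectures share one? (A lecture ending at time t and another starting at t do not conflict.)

4

Events (time:±→running): 0:+→1 1:-→0 9:+→1 9:+→2 10:-→1 10:+→2 11:-→1 12:+→2 13:-→1 13:+→2 13:+→3 13:+→4 … peak 4.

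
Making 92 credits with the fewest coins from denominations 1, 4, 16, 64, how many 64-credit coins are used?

Use the largest denomination that fits, subtract, and repeat.
92 − 1×64→28 − 1×16→12 − 3×4→0
Count of 64: 1

1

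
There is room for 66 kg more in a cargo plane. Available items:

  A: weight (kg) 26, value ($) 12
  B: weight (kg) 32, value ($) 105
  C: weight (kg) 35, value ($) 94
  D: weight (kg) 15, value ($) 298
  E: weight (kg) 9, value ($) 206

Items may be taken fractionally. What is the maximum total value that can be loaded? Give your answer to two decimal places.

Order: E (206/9=22.89) > D (298/15=19.87) > B (105/32=3.28) > C (94/35=2.69) > A (12/26=0.46)
Fill: take E (9 @ 206) → take D (15 @ 298) → take B (32 @ 105) → take 10/35 of C → 26.86; 66/66 used.
Total value = 635.86

635.86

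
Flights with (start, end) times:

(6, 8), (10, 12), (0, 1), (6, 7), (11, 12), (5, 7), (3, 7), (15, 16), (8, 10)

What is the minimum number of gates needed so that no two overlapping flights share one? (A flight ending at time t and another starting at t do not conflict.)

4

Count concurrent intervals with a sweep; the peak is the room count.
Events (time:±→running): 0:+→1 1:-→0 3:+→1 5:+→2 6:+→3 6:+→4 … peak 4.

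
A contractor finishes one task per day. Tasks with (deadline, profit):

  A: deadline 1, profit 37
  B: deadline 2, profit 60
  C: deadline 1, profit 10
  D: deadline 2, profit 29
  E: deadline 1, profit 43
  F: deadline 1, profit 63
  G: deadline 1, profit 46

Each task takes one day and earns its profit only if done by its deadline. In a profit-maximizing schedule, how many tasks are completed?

Sort by profit descending; place each in the latest free slot ≤ its deadline.
By profit: F(d1,63), B(d2,60), G(d1,46), E(d1,43), A(d1,37), D(d2,29), C(d1,10)
F→slot 1; B→slot 2; G skipped; E skipped; A skipped; D skipped; C skipped.
2 of 7 scheduled.

2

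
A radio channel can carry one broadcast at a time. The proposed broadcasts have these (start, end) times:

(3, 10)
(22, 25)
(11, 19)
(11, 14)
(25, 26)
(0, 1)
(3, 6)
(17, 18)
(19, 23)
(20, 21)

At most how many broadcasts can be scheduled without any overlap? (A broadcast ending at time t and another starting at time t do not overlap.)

Sort by end time and greedily take each interval whose start is ≥ the last chosen end.
Sorted by end: (0,1)  (3,6)  (3,10)  (11,14)  (17,18)  (11,19)  (20,21)  (19,23)  (22,25)  (25,26)
take (0,1); take (3,6); skip (3,10); take (11,14); take (17,18); take (20,21); take (22,25); take (25,26).
Selected 7 broadcasts.

7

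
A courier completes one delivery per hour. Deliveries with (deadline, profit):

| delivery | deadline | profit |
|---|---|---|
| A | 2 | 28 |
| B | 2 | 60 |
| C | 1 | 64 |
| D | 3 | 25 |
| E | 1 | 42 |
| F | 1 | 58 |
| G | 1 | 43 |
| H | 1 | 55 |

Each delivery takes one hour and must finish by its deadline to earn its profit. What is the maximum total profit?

Sort by profit descending; place each in the latest free slot ≤ its deadline.
Profit order: C=64 B=60 F=58 H=55 G=43 E=42 A=28 D=25
Assign: C→slot 1, B→slot 2, F skipped, H skipped, G skipped, E skipped, A skipped, D→slot 3.
Slots: [1:C] [2:B] [3:D]
Profit = 64 + 60 + 25 = 149

149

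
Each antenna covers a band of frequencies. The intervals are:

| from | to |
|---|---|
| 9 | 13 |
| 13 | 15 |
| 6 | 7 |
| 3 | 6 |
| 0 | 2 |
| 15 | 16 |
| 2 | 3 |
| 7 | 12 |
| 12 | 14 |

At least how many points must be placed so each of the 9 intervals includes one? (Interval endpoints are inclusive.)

Process intervals by earliest right end; each time one isn't hit yet, stab at its right endpoint.
Sorted: [0,2] [2,3] [3,6] [6,7] [7,12] [9,13] [12,14] [13,15] [15,16]
{[0,2],[2,3]} hit by 2; {[3,6],[6,7]} hit by 6; {[7,12],[9,13],[12,14]} hit by 12; {[13,15],[15,16]} hit by 15.
Points: 2, 6, 12, 15 (4 total).

4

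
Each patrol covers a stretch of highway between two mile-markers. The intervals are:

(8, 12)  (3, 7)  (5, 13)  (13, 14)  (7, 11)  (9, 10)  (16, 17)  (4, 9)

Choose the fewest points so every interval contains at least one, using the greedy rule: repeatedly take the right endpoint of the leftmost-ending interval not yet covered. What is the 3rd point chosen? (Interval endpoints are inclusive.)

14

Process intervals by earliest right end; each time one isn't hit yet, stab at its right endpoint.
By right end: [3,7]  [4,9]  [9,10]  [7,11]  [8,12]  [5,13]  [13,14]  [16,17]
[3,7] uncovered → point at 7; [9,10] uncovered → point at 10; [13,14] uncovered → point at 14; [16,17] uncovered → point at 17.
Points: 7, 10, 14, 17 (4 total).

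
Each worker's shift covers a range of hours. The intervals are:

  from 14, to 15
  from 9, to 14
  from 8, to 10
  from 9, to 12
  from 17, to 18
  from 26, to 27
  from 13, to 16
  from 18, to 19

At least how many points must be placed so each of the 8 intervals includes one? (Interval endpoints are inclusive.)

4

Process intervals by earliest right end; each time one isn't hit yet, stab at its right endpoint.
By right end: [8,10]  [9,12]  [9,14]  [14,15]  [13,16]  [17,18]  [18,19]  [26,27]
[8,10] uncovered → point at 10; [14,15] uncovered → point at 15; [17,18] uncovered → point at 18; [26,27] uncovered → point at 27.
Points: 10, 15, 18, 27 (4 total).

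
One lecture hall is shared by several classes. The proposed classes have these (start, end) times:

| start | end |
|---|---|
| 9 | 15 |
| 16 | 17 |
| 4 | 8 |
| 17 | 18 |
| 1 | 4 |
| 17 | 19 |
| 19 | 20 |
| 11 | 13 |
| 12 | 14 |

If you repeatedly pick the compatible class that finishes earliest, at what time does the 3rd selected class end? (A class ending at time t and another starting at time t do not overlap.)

13

By end time: (1,4), (4,8), (11,13), (12,14), (9,15), (16,17), (17,18), (17,19), (19,20).
Pick (1,4); next start ≥ 4 → (4,8); next start ≥ 8 → (11,13); next start ≥ 13 → (16,17); next start ≥ 17 → (17,18); next start ≥ 18 → (19,20).
Selected: (1,4) (4,8) (11,13) (16,17) (17,18) (19,20)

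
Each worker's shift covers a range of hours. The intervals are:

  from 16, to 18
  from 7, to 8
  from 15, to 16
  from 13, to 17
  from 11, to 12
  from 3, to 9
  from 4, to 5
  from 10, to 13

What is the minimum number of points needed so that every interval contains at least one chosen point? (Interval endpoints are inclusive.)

By right end: [4,5]  [7,8]  [3,9]  [11,12]  [10,13]  [15,16]  [13,17]  [16,18]
[4,5] uncovered → point at 5; [7,8] uncovered → point at 8; [11,12] uncovered → point at 12; [15,16] uncovered → point at 16.
Points: 5, 8, 12, 16 (4 total).

4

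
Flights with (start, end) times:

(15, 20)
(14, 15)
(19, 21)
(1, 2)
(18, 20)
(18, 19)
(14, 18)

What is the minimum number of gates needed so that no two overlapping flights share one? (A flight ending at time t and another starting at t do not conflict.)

3

Count concurrent intervals with a sweep; the peak is the room count.
Events (time:±→running): 1:+→1 2:-→0 14:+→1 14:+→2 15:-→1 15:+→2 18:-→1 18:+→2 18:+→3 … peak 3.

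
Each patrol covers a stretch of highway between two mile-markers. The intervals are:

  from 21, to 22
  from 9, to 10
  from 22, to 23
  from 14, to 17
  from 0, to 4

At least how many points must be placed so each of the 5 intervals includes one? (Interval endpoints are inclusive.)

4

Process intervals by earliest right end; each time one isn't hit yet, stab at its right endpoint.
Sorted: [0,4] [9,10] [14,17] [21,22] [22,23]
{[0,4]} hit by 4; {[9,10]} hit by 10; {[14,17]} hit by 17; {[21,22],[22,23]} hit by 22.
Points: 4, 10, 17, 22 (4 total).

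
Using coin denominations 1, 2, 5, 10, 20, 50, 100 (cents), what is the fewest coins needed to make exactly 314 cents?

314 = 3×100 + 1×10 + 2×2
Total coins = 3 + 1 + 2 = 6

6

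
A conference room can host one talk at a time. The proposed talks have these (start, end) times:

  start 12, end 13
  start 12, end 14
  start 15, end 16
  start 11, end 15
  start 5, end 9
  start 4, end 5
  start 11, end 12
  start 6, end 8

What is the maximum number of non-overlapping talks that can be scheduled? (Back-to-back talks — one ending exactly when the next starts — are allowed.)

5

By end time: (4,5), (6,8), (5,9), (11,12), (12,13), (12,14), (11,15), (15,16).
Pick (4,5); next start ≥ 5 → (6,8); next start ≥ 8 → (11,12); next start ≥ 12 → (12,13); next start ≥ 13 → (15,16).
Selected 5 talks.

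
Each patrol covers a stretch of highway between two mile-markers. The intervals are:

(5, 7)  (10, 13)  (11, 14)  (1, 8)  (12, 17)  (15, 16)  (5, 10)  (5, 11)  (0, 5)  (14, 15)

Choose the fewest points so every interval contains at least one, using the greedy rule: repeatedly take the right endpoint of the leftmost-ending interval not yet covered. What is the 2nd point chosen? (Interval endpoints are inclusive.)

13

Sorted: [0,5] [5,7] [1,8] [5,10] [5,11] [10,13] [11,14] [14,15] [15,16] [12,17]
{[0,5],[5,7],[1,8],[5,10],[5,11]} hit by 5; {[10,13],[11,14]} hit by 13; {[14,15],[15,16],[12,17]} hit by 15.
Points: 5, 13, 15 (3 total).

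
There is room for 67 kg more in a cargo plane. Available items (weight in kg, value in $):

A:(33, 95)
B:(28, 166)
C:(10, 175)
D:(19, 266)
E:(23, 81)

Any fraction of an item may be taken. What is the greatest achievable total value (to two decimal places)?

642.22

Greedy by value/weight ratio, highest first.
Order: C (175/10=17.50) > D (266/19=14.00) > B (166/28=5.93) > E (81/23=3.52) > A (95/33=2.88)
Fill: take C (10 @ 175) → take D (19 @ 266) → take B (28 @ 166) → take 10/23 of E → 35.22; 67/67 used.
Total value = 642.22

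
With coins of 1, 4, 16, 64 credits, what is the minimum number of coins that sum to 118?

118 − 1×64→54 − 3×16→6 − 1×4→2 − 2×1→0
Total coins = 1 + 3 + 1 + 2 = 7

7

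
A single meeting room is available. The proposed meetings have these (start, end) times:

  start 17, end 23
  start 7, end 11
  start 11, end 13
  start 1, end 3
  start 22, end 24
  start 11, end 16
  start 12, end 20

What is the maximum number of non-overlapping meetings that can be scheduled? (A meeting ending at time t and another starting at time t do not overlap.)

Sort by end time and greedily take each interval whose start is ≥ the last chosen end.
By end time: (1,3), (7,11), (11,13), (11,16), (12,20), (17,23), (22,24).
Pick (1,3); next start ≥ 3 → (7,11); next start ≥ 11 → (11,13); next start ≥ 13 → (17,23).
Selected 4 meetings.

4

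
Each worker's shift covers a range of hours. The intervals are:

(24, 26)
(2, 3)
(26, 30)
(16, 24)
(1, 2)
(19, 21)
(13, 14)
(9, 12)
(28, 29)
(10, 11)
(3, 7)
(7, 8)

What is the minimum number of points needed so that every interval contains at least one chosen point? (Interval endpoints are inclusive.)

Sort by right endpoint; whenever an interval is uncovered, place a point at its right end.
Sorted: [1,2] [2,3] [3,7] [7,8] [10,11] [9,12] [13,14] [19,21] [16,24] [24,26] [28,29] [26,30]
{[1,2],[2,3]} hit by 2; {[3,7],[7,8]} hit by 7; {[10,11],[9,12]} hit by 11; {[13,14]} hit by 14; {[19,21],[16,24]} hit by 21; {[24,26]} hit by 26; {[28,29],[26,30]} hit by 29.
Points: 2, 7, 11, 14, 21, 26, 29 (7 total).

7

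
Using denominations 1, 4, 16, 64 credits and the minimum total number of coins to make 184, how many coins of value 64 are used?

2

184 − 2×64→56 − 3×16→8 − 2×4→0
Count of 64: 2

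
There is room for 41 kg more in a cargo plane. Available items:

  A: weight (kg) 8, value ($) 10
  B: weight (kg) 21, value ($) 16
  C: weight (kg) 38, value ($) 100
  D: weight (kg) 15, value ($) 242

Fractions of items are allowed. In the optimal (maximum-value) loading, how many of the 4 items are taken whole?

Order: D (242/15=16.13) > C (100/38=2.63) > A (10/8=1.25) > B (16/21=0.76)
Fill: take D (15 @ 242) → take 26/38 of C → 68.42; 41/41 used.
1 item(s) taken whole; one partial (take 26/38 of C).

1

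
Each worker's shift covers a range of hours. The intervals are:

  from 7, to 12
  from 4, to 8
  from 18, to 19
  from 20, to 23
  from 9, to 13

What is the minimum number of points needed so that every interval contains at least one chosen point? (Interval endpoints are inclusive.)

4

Sort by right endpoint; whenever an interval is uncovered, place a point at its right end.
Sorted: [4,8] [7,12] [9,13] [18,19] [20,23]
{[4,8],[7,12]} hit by 8; {[9,13]} hit by 13; {[18,19]} hit by 19; {[20,23]} hit by 23.
Points: 8, 13, 19, 23 (4 total).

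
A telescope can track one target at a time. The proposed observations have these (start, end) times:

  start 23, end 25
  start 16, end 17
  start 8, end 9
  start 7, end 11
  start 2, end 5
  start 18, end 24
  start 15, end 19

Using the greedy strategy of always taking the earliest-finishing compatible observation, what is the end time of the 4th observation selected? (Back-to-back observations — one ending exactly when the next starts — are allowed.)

Sort by end time and greedily take each interval whose start is ≥ the last chosen end.
By end time: (2,5), (8,9), (7,11), (16,17), (15,19), (18,24), (23,25).
Pick (2,5); next start ≥ 5 → (8,9); next start ≥ 9 → (16,17); next start ≥ 17 → (18,24).
Selected: (2,5) (8,9) (16,17) (18,24)

24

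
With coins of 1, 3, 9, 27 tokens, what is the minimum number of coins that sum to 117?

5

Use the largest denomination that fits, subtract, and repeat.
117 − 4×27→9 − 1×9→0
Total coins = 4 + 1 = 5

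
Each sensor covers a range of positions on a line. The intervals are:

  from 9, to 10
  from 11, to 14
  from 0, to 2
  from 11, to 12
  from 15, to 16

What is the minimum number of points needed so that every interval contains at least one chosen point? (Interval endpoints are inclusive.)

4

Process intervals by earliest right end; each time one isn't hit yet, stab at its right endpoint.
Sorted: [0,2] [9,10] [11,12] [11,14] [15,16]
{[0,2]} hit by 2; {[9,10]} hit by 10; {[11,12],[11,14]} hit by 12; {[15,16]} hit by 16.
Points: 2, 10, 12, 16 (4 total).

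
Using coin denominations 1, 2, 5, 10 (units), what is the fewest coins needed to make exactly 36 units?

Greedy: take as many of the largest coin as possible, then repeat with the remainder.
36 = 3×10 + 1×5 + 1×1
Total coins = 3 + 1 + 1 = 5

5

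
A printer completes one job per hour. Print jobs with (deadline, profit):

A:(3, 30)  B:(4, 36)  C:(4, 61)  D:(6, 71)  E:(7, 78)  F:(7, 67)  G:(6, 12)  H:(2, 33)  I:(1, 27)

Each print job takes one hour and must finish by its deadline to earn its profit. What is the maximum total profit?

376

Take jobs in profit order; each goes to the latest open slot no later than its deadline.
By profit: E(d7,78), D(d6,71), F(d7,67), C(d4,61), B(d4,36), H(d2,33), A(d3,30), I(d1,27), G(d6,12)
E→slot 7; D→slot 6; F→slot 5; C→slot 4; B→slot 3; H→slot 2; A→slot 1; I skipped; G skipped.
Profit = 30 + 33 + 36 + 61 + 67 + 71 + 78 = 376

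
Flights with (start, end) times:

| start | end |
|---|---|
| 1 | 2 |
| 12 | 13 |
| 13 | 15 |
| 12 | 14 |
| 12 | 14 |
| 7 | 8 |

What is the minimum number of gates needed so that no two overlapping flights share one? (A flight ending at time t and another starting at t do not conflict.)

3

The answer is the maximum number of intervals overlapping at any instant.
Events (time:±→running): 1:+→1 2:-→0 7:+→1 8:-→0 12:+→1 12:+→2 12:+→3 … peak 3.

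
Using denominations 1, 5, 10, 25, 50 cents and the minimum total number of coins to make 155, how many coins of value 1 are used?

155 − 3×50→5 − 1×5→0
Count of 1: 0

0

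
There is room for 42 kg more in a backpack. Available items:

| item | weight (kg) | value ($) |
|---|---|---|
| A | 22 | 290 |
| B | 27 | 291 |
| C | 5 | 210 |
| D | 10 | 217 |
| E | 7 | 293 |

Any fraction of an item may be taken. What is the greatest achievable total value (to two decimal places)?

Greedy by value/weight ratio, highest first.
Order: C (210/5=42.00) > E (293/7=41.86) > D (217/10=21.70) > A (290/22=13.18) > B (291/27=10.78)
Fill: take C (5 @ 210) → take E (7 @ 293) → take D (10 @ 217) → take 20/22 of A → 263.64; 42/42 used.
Total value = 983.64

983.64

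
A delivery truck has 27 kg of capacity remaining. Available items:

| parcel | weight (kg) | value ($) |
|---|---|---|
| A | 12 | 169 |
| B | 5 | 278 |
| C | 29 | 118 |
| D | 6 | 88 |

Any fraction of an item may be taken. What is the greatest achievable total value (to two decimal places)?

Sort by value per unit weight and fill in that order.
Ratios (sorted): B 55.60, D 14.67, A 14.08, C 4.07
take B (5 @ 278); take D (6 @ 88); take A (12 @ 169); take 4/29 of C → 16.28. Capacity used 27/27.
Total value = 551.28

551.28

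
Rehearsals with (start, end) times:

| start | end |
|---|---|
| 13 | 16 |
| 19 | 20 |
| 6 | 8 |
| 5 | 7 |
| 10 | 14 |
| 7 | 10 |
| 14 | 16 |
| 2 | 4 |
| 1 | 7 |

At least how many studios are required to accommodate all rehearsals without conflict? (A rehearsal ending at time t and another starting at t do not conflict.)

3

starts: [1, 2, 5, 6, 7, 10, 13, 14, 19]
ends:   [4, 7, 7, 8, 10, 14, 16, 16, 20]
s1→1 s2→2 e4→1 s5→2 s6→3  — peak 3.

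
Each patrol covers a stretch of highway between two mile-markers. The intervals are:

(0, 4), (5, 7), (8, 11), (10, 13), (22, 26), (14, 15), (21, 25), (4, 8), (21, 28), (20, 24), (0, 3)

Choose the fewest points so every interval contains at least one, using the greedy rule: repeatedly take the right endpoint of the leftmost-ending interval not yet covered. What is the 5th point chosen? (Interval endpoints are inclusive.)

24

Sort by right endpoint; whenever an interval is uncovered, place a point at its right end.
By right end: [0,3]  [0,4]  [5,7]  [4,8]  [8,11]  [10,13]  [14,15]  [20,24]  [21,25]  [22,26]  [21,28]
[0,3] uncovered → point at 3; [5,7] uncovered → point at 7; [8,11] uncovered → point at 11; [14,15] uncovered → point at 15; [20,24] uncovered → point at 24.
Points: 3, 7, 11, 15, 24 (5 total).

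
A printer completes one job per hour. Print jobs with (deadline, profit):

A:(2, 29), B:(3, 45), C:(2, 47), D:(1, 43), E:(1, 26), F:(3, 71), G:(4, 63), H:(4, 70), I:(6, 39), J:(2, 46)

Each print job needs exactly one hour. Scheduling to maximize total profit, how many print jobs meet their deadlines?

5

By profit: F(d3,71), H(d4,70), G(d4,63), C(d2,47), J(d2,46), B(d3,45), D(d1,43), I(d6,39), A(d2,29), E(d1,26)
F→slot 3; H→slot 4; G→slot 2; C→slot 1; J skipped; B skipped; D skipped; I→slot 6; A skipped; E skipped.
5 of 10 scheduled.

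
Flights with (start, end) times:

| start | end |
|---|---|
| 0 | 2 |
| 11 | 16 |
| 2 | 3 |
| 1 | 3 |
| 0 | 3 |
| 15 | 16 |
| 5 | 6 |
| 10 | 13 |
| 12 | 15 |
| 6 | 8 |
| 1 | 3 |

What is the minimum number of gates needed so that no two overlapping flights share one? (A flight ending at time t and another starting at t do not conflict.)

4

starts: [0, 0, 1, 1, 2, 5, 6, 10, 11, 12, 15]
ends:   [2, 3, 3, 3, 3, 6, 8, 13, 15, 16, 16]
s0→1 s0→2 s1→3 s1→4  — peak 4.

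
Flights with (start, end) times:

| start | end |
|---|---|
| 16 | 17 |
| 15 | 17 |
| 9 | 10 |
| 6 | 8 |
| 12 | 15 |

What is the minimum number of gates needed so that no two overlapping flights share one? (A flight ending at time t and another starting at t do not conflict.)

2

Count concurrent intervals with a sweep; the peak is the room count.
starts: [6, 9, 12, 15, 16]
ends:   [8, 10, 15, 17, 17]
s6→1 e8→0 s9→1 e10→0 s12→1 e15→0 s15→1 s16→2  — peak 2.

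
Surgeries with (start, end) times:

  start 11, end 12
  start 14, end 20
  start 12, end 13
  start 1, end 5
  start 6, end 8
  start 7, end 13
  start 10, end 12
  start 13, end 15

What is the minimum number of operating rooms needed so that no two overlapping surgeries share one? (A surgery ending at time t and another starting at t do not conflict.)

Events (time:±→running): 1:+→1 5:-→0 6:+→1 7:+→2 8:-→1 10:+→2 11:+→3 … peak 3.

3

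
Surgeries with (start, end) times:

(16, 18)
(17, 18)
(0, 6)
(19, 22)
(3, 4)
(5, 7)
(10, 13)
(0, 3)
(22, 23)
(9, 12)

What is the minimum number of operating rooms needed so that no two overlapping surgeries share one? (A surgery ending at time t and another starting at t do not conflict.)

2

Events (time:±→running): 0:+→1 0:+→2 … peak 2.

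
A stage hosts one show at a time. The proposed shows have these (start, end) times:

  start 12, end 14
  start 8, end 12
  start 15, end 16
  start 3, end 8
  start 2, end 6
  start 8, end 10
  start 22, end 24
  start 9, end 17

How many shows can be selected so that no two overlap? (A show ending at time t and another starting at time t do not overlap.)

5

Sorted by end: (2,6)  (3,8)  (8,10)  (8,12)  (12,14)  (15,16)  (9,17)  (22,24)
take (2,6); skip (3,8); take (8,10); take (12,14); take (15,16); take (22,24).
Selected 5 shows.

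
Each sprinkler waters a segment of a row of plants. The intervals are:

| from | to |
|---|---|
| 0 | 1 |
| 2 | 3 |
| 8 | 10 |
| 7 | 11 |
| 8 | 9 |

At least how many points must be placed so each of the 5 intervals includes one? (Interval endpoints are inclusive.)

3

By right end: [0,1]  [2,3]  [8,9]  [8,10]  [7,11]
[0,1] uncovered → point at 1; [2,3] uncovered → point at 3; [8,9] uncovered → point at 9.
Points: 1, 3, 9 (3 total).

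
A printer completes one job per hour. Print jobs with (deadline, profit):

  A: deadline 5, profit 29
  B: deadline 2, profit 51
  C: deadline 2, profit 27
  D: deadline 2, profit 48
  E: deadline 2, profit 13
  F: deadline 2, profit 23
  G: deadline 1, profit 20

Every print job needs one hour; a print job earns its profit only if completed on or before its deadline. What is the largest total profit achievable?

128

Take jobs in profit order; each goes to the latest open slot no later than its deadline.
Profit order: B=51 D=48 A=29 C=27 F=23 G=20 E=13
Assign: B→slot 2, D→slot 1, A→slot 5, C skipped, F skipped, G skipped, E skipped.
Slots: [1:D] [2:B] [5:A]
Profit = 48 + 51 + 29 = 128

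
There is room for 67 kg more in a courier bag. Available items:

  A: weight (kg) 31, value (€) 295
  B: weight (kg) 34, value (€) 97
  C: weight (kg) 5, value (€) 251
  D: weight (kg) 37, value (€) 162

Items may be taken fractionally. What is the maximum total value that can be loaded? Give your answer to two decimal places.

Greedy by value/weight ratio, highest first.
Ratios (sorted): C 50.20, A 9.52, D 4.38, B 2.85
take C (5 @ 251); take A (31 @ 295); take 31/37 of D → 135.73. Capacity used 67/67.
Total value = 681.73

681.73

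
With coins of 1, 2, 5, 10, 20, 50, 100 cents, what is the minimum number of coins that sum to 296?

Use the largest denomination that fits, subtract, and repeat.
296 = 2×100 + 1×50 + 2×20 + 1×5 + 1×1
Total coins = 2 + 1 + 2 + 1 + 1 = 7

7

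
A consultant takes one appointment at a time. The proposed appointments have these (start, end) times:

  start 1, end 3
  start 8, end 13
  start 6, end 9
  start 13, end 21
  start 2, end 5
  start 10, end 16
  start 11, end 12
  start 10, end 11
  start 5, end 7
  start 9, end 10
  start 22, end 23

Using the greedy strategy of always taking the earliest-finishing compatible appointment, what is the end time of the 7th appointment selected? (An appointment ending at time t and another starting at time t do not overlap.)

23

By end time: (1,3), (2,5), (5,7), (6,9), (9,10), (10,11), (11,12), (8,13), (10,16), (13,21), (22,23).
Pick (1,3); next start ≥ 3 → (5,7); next start ≥ 7 → (9,10); next start ≥ 10 → (10,11); next start ≥ 11 → (11,12); next start ≥ 12 → (13,21); next start ≥ 21 → (22,23).
Selected: (1,3) (5,7) (9,10) (10,11) (11,12) (13,21) (22,23)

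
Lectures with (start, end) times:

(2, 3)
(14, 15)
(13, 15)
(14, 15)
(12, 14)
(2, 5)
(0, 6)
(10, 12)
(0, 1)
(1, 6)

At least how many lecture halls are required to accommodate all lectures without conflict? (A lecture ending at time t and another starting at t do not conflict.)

Count concurrent intervals with a sweep; the peak is the room count.
Events (time:±→running): 0:+→1 0:+→2 1:-→1 1:+→2 2:+→3 2:+→4 … peak 4.

4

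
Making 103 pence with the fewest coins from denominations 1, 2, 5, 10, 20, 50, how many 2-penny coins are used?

Use the largest denomination that fits, subtract, and repeat.
103 = 2×50 + 1×2 + 1×1
Count of 2: 1

1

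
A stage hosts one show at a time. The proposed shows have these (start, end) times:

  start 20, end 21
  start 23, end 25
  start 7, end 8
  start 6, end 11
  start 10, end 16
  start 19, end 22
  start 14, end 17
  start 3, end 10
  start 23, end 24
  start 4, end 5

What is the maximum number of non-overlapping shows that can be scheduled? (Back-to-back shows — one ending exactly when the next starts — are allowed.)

5

Greedy by earliest finish: after sorting by end time, pick each interval compatible with the last pick.
By end time: (4,5), (7,8), (3,10), (6,11), (10,16), (14,17), (20,21), (19,22), (23,24), (23,25).
Pick (4,5); next start ≥ 5 → (7,8); next start ≥ 8 → (10,16); next start ≥ 16 → (20,21); next start ≥ 21 → (23,24).
Selected 5 shows.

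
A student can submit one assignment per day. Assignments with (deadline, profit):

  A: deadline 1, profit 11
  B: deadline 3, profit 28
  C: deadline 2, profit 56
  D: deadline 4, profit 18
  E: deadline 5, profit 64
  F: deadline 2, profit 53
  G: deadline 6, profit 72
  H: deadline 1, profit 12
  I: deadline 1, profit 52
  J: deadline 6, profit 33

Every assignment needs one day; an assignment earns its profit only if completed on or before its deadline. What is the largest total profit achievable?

Sort by profit descending; place each in the latest free slot ≤ its deadline.
Profit order: G=72 E=64 C=56 F=53 I=52 J=33 B=28 D=18 H=12 A=11
Assign: G→slot 6, E→slot 5, C→slot 2, F→slot 1, I skipped, J→slot 4, B→slot 3, D skipped, H skipped, A skipped.
Slots: [1:F] [2:C] [3:B] [4:J] [5:E] [6:G]
Profit = 53 + 56 + 28 + 33 + 64 + 72 = 306

306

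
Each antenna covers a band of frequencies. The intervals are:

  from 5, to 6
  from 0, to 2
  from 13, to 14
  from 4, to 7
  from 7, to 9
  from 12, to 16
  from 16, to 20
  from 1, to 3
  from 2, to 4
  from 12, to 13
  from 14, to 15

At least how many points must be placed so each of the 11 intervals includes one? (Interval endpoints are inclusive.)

Process intervals by earliest right end; each time one isn't hit yet, stab at its right endpoint.
By right end: [0,2]  [1,3]  [2,4]  [5,6]  [4,7]  [7,9]  [12,13]  [13,14]  [14,15]  [12,16]  [16,20]
[0,2] uncovered → point at 2; [5,6] uncovered → point at 6; [7,9] uncovered → point at 9; [12,13] uncovered → point at 13; [14,15] uncovered → point at 15; [16,20] uncovered → point at 20.
Points: 2, 6, 9, 13, 15, 20 (6 total).

6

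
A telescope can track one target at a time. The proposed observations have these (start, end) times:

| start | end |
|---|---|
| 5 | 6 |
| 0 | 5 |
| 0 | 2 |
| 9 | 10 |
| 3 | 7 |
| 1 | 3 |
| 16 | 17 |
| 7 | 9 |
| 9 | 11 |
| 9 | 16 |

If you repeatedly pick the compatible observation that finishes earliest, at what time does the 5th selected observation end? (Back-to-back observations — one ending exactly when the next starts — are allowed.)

Sort by end time and greedily take each interval whose start is ≥ the last chosen end.
By end time: (0,2), (1,3), (0,5), (5,6), (3,7), (7,9), (9,10), (9,11), (9,16), (16,17).
Pick (0,2); next start ≥ 2 → (5,6); next start ≥ 6 → (7,9); next start ≥ 9 → (9,10); next start ≥ 10 → (16,17).
Selected: (0,2) (5,6) (7,9) (9,10) (16,17)

17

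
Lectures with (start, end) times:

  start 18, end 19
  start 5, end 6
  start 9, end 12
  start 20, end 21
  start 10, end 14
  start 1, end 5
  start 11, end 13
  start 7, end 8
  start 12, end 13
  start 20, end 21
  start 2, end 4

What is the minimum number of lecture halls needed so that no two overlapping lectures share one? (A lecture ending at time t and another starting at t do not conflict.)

3

Events (time:±→running): 1:+→1 2:+→2 4:-→1 5:-→0 5:+→1 6:-→0 7:+→1 8:-→0 9:+→1 10:+→2 11:+→3 … peak 3.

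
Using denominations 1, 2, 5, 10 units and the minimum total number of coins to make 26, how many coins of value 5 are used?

1

26 = 2×10 + 1×5 + 1×1
Count of 5: 1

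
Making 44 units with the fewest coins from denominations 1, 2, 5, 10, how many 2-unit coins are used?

2

44 − 4×10→4 − 2×2→0
Count of 2: 2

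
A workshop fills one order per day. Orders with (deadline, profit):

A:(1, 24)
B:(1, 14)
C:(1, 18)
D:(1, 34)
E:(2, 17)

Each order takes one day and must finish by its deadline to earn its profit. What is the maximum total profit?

Sort by profit descending; place each in the latest free slot ≤ its deadline.
Profit order: D=34 A=24 C=18 E=17 B=14
Assign: D→slot 1, A skipped, C skipped, E→slot 2, B skipped.
Slots: [1:D] [2:E]
Profit = 34 + 17 = 51

51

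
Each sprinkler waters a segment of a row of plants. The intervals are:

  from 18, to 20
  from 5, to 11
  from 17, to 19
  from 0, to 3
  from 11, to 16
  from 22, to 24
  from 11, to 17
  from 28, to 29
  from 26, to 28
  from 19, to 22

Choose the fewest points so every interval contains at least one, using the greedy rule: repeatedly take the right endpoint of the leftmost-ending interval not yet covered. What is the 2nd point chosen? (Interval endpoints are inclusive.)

Sort by right endpoint; whenever an interval is uncovered, place a point at its right end.
By right end: [0,3]  [5,11]  [11,16]  [11,17]  [17,19]  [18,20]  [19,22]  [22,24]  [26,28]  [28,29]
[0,3] uncovered → point at 3; [5,11] uncovered → point at 11; [17,19] uncovered → point at 19; [22,24] uncovered → point at 24; [26,28] uncovered → point at 28.
Points: 3, 11, 19, 24, 28 (5 total).

11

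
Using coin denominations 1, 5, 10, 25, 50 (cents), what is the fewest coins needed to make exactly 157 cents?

157 − 3×50→7 − 1×5→2 − 2×1→0
Total coins = 3 + 1 + 2 = 6

6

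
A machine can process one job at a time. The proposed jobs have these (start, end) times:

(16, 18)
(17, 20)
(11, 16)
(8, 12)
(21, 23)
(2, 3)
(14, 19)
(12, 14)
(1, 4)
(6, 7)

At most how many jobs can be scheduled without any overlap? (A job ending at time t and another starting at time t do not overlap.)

6

Greedy by earliest finish: after sorting by end time, pick each interval compatible with the last pick.
Sorted by end: (2,3)  (1,4)  (6,7)  (8,12)  (12,14)  (11,16)  (16,18)  (14,19)  (17,20)  (21,23)
take (2,3); skip (1,4); take (6,7); take (8,12); take (12,14); skip (11,16); take (16,18); skip (14,19); take (21,23).
Selected 6 jobs.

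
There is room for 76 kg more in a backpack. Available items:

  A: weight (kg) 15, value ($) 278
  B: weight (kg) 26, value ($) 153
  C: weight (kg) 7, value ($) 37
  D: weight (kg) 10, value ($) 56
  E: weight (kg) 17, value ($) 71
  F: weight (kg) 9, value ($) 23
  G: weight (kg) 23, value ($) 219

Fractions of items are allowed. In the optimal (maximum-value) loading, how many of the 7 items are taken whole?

Order: A (278/15=18.53) > G (219/23=9.52) > B (153/26=5.88) > D (56/10=5.60) > C (37/7=5.29) > E (71/17=4.18) > F (23/9=2.56)
Fill: take A (15 @ 278) → take G (23 @ 219) → take B (26 @ 153) → take D (10 @ 56) → take 2/7 of C → 10.57; 76/76 used.
4 item(s) taken whole; one partial (take 2/7 of C).

4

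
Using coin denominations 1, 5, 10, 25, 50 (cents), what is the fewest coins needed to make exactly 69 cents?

Use the largest denomination that fits, subtract, and repeat.
69 = 1×50 + 1×10 + 1×5 + 4×1
Total coins = 1 + 1 + 1 + 4 = 7

7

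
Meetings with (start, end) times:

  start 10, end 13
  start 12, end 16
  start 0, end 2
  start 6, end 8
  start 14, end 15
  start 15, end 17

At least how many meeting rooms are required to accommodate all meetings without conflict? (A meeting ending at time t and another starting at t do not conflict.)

2

Count concurrent intervals with a sweep; the peak is the room count.
Events (time:±→running): 0:+→1 2:-→0 6:+→1 8:-→0 10:+→1 12:+→2 … peak 2.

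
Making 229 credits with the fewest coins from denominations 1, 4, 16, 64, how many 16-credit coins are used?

2

Greedy: take as many of the largest coin as possible, then repeat with the remainder.
229 − 3×64→37 − 2×16→5 − 1×4→1 − 1×1→0
Count of 16: 2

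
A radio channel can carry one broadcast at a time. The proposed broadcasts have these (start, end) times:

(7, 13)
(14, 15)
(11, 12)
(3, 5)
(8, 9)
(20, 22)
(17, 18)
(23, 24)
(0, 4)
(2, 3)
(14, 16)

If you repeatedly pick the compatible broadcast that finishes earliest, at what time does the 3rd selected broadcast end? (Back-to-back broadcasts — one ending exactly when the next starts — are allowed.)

Order by finish time; keep every interval that doesn't clash with the previous kept one.
Sorted by end: (2,3)  (0,4)  (3,5)  (8,9)  (11,12)  (7,13)  (14,15)  (14,16)  (17,18)  (20,22)  (23,24)
take (2,3); take (3,5); take (8,9); take (11,12); skip (7,13); take (14,15); take (17,18); take (20,22); take (23,24).
Selected: (2,3) (3,5) (8,9) (11,12) (14,15) (17,18) (20,22) (23,24)

9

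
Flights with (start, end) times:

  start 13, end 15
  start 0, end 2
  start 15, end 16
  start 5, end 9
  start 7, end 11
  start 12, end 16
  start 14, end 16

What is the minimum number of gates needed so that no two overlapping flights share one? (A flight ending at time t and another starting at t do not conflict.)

3

Count concurrent intervals with a sweep; the peak is the room count.
starts: [0, 5, 7, 12, 13, 14, 15]
ends:   [2, 9, 11, 15, 16, 16, 16]
s0→1 e2→0 s5→1 s7→2 e9→1 e11→0 s12→1 s13→2 s14→3  — peak 3.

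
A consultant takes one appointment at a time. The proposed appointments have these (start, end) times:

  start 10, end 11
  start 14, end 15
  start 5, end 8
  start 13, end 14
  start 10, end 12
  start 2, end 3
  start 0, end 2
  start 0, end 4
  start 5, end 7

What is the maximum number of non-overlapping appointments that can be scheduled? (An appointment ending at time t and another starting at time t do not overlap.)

6

Sorted by end: (0,2)  (2,3)  (0,4)  (5,7)  (5,8)  (10,11)  (10,12)  (13,14)  (14,15)
take (0,2); take (2,3); skip (0,4); take (5,7); skip (5,8); take (10,11); skip (10,12); take (13,14); take (14,15).
Selected 6 appointments.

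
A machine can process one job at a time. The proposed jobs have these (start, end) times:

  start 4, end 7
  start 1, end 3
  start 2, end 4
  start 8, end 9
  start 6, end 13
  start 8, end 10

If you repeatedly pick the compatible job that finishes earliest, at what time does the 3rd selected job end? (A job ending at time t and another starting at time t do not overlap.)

9

Order by finish time; keep every interval that doesn't clash with the previous kept one.
Sorted by end: (1,3)  (2,4)  (4,7)  (8,9)  (8,10)  (6,13)
take (1,3); skip (2,4); take (4,7); take (8,9).
Selected: (1,3) (4,7) (8,9)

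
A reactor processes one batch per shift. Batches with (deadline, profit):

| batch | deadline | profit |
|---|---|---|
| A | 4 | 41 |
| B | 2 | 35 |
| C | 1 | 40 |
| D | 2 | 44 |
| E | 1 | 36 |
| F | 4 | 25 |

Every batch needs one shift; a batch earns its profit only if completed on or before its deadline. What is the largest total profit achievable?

150

By profit: D(d2,44), A(d4,41), C(d1,40), E(d1,36), B(d2,35), F(d4,25)
D→slot 2; A→slot 4; C→slot 1; E skipped; B skipped; F→slot 3.
Profit = 40 + 44 + 25 + 41 = 150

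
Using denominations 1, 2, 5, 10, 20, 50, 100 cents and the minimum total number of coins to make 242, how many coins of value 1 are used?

Greedy: take as many of the largest coin as possible, then repeat with the remainder.
242 − 2×100→42 − 2×20→2 − 1×2→0
Count of 1: 0

0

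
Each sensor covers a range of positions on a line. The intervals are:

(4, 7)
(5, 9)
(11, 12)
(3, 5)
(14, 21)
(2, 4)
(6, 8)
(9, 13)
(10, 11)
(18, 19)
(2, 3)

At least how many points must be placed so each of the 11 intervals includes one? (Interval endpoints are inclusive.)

Process intervals by earliest right end; each time one isn't hit yet, stab at its right endpoint.
Sorted: [2,3] [2,4] [3,5] [4,7] [6,8] [5,9] [10,11] [11,12] [9,13] [18,19] [14,21]
{[2,3],[2,4],[3,5]} hit by 3; {[4,7],[6,8],[5,9]} hit by 7; {[10,11],[11,12],[9,13]} hit by 11; {[18,19],[14,21]} hit by 19.
Points: 3, 7, 11, 19 (4 total).

4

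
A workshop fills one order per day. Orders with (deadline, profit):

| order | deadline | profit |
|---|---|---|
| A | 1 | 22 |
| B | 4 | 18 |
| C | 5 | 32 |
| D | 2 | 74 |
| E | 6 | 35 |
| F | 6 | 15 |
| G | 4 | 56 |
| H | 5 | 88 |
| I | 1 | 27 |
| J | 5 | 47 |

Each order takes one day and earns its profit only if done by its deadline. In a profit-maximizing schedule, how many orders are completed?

6

Take jobs in profit order; each goes to the latest open slot no later than its deadline.
By profit: H(d5,88), D(d2,74), G(d4,56), J(d5,47), E(d6,35), C(d5,32), I(d1,27), A(d1,22), B(d4,18), F(d6,15)
H→slot 5; D→slot 2; G→slot 4; J→slot 3; E→slot 6; C→slot 1; I skipped; A skipped; B skipped; F skipped.
6 of 10 scheduled.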